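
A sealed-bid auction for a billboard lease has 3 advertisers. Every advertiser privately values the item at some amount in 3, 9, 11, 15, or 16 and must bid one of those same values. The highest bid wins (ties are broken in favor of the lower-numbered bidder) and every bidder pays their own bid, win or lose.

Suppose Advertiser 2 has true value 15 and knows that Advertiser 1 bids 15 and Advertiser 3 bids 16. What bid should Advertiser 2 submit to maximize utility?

Bid 3: loses but pays 3, utility -3.
Bid 9: loses but pays 9, utility -9.
Bid 11: loses but pays 11, utility -11.
Bid 15: loses but pays 15, utility -15.
Bid 16: wins, pays 16, utility 15 - 16 = -1.
The best choice is 16 with utility -1.

16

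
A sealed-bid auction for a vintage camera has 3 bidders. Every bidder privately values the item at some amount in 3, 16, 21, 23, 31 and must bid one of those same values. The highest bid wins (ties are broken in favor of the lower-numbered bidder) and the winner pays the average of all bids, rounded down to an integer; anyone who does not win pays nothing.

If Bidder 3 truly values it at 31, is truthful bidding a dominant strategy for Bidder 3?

Consider the case where Bidder 1 bids 3 and Bidder 2 bids 3.
Truthful bid 31: wins, pays 12, utility 31 - 12 = 19.
Bid 16 instead: wins, pays 7, utility 31 - 7 = 24.
Since 24 > 19, bidding 16 is strictly better here, so truthful bidding is not dominant.

No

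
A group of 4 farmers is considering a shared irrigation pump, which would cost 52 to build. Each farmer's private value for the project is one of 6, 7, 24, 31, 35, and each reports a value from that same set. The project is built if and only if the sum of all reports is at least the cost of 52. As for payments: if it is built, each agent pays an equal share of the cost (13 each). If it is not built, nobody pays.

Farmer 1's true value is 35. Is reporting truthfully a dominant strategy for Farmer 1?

Yes

Check each profile of the others' reports and compare truth against every alternative report.
Others report (6, 6, 6): truth gives 22, best alternative gives 0.
Others report (6, 6, 7): truth gives 22, best alternative gives 0.
Others report (6, 7, 6): truth gives 22, best alternative gives 0.
Others report (6, 7, 7): truth gives 22, best alternative gives 0.
Others report (7, 6, 6): truth gives 22, best alternative gives 0.
Others report (7, 6, 7): truth gives 22, best alternative gives 0.
(Remaining 119 profiles checked similarly; truth is weakly best in each.)
In every case the truthful report is at least as good as any alternative, so it is a dominant strategy.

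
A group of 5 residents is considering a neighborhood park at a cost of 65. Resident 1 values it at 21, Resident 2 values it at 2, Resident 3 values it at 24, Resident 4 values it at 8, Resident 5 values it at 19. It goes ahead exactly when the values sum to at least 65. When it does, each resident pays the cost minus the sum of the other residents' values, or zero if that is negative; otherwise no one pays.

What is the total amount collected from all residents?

Total value 74 ≥ cost 65, so it is built.
Resident 1: others sum to 53; max(0, 65 - 53) = 12.
Resident 2: others sum to 72; max(0, 65 - 72) = 0.
Resident 3: others sum to 50; max(0, 65 - 50) = 15.
Resident 4: others sum to 66; max(0, 65 - 66) = 0.
Resident 5: others sum to 55; max(0, 65 - 55) = 10.
Total collected = 12 + 0 + 15 + 0 + 10 = 37.

37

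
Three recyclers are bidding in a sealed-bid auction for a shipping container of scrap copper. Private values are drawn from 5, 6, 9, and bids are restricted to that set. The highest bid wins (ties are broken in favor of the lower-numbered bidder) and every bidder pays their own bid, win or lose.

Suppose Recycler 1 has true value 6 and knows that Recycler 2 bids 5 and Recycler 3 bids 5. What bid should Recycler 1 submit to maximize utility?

5

Bid 5: wins, pays 5, utility 6 - 5 = 1.
Bid 6: wins, pays 6, utility 6 - 6 = 0.
Bid 9: wins, pays 9, utility 6 - 9 = -3.
The best choice is 5 with utility 1.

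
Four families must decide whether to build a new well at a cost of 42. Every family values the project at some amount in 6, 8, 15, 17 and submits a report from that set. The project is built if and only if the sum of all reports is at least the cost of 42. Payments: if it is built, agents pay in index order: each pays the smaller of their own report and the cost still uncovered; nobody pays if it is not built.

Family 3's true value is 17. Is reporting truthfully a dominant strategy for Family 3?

Consider the case where Family 1 reports 6, Family 2 reports 6 and Family 4 reports 15.
Truthful report 17: project built, pays 17, utility 17 - 17 = 0.
Report 15 instead: project built, pays 15, utility 17 - 15 = 2.
Since 2 > 0, reporting 15 is strictly better here, so truthful reporting is not dominant.

No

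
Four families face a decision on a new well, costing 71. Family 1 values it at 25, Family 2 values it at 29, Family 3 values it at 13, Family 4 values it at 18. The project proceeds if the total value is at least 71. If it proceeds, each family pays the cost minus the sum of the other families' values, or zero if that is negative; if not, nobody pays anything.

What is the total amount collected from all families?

Total value 85 ≥ cost 71, so it is built.
Family 1: others sum to 60; max(0, 71 - 60) = 11.
Family 2: others sum to 56; max(0, 71 - 56) = 15.
Family 3: others sum to 72; max(0, 71 - 72) = 0.
Family 4: others sum to 67; max(0, 71 - 67) = 4.
Total collected = 11 + 15 + 0 + 4 = 30.

30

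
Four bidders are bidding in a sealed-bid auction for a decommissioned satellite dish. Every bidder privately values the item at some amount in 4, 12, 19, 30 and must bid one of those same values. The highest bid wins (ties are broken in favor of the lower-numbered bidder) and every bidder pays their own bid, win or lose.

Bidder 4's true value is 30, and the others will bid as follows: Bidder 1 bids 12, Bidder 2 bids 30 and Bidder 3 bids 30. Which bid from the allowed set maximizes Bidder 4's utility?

4

Bid 4: loses but pays 4, utility -4.
Bid 12: loses but pays 12, utility -12.
Bid 19: loses but pays 19, utility -19.
Bid 30: loses but pays 30, utility -30.
The best choice is 4 with utility -4.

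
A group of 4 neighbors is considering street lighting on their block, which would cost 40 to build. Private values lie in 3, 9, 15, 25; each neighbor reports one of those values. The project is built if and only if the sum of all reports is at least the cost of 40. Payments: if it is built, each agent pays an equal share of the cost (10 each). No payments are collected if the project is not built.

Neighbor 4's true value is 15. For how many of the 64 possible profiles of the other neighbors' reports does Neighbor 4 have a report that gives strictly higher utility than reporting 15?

9

Others report (3, 3, 9): truth gives 0; report 25 gives 5 > 0. Violating.
Others report (3, 3, 15): truth gives 0; report 25 gives 5 > 0. Violating.
Others report (3, 9, 3): truth gives 0; report 25 gives 5 > 0. Violating.
Others report (3, 9, 9): truth gives 0; report 25 gives 5 > 0. Violating.
Others report (3, 3, 3): truth gives 0; no alternative beats it.
Others report (3, 3, 25): truth gives 5; no alternative beats it.
(Checking all 64 profiles: 9 have a profitable deviation, 55 do not.)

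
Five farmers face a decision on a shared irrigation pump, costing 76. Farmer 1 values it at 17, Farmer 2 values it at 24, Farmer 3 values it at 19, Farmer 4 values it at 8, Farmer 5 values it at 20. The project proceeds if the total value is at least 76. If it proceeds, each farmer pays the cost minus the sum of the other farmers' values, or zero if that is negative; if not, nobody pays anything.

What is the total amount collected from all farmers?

Total value 88 ≥ cost 76, so it is built.
Farmer 1: others sum to 71; max(0, 76 - 71) = 5.
Farmer 2: others sum to 64; max(0, 76 - 64) = 12.
Farmer 3: others sum to 69; max(0, 76 - 69) = 7.
Farmer 4: others sum to 80; max(0, 76 - 80) = 0.
Farmer 5: others sum to 68; max(0, 76 - 68) = 8.
Total collected = 5 + 12 + 7 + 0 + 8 = 32.

32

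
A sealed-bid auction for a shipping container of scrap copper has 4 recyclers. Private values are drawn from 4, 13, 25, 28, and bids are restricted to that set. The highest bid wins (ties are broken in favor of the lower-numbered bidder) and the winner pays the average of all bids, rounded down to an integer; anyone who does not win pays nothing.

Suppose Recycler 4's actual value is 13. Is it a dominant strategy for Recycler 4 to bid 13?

Consider the case where Recycler 1 bids 4, Recycler 2 bids 4 and Recycler 3 bids 13.
Truthful bid 13: loses, pays 0, utility 0.
Bid 25 instead: wins, pays 11, utility 13 - 11 = 2.
Since 2 > 0, bidding 25 is strictly better here, so truthful bidding is not dominant.

No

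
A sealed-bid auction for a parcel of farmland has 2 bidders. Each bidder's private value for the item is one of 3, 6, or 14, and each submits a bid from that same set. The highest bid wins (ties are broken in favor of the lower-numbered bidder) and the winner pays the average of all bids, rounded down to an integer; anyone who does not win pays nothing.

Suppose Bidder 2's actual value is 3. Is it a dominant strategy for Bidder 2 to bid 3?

Check each profile of the others' bids and compare truth against every alternative bid.
Others bid (3): truth gives 0, best alternative gives -1.
Others bid (6): truth gives 0, best alternative gives 0.
Others bid (14): truth gives 0, best alternative gives 0.
In every case the truthful bid is at least as good as any alternative, so it is a dominant strategy.

Yes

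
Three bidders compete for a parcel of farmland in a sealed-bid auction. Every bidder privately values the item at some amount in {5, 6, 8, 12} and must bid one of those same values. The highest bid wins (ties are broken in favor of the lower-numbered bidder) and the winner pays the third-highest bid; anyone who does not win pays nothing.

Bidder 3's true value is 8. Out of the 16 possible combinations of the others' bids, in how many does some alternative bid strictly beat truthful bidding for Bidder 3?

Others bid (5, 8): truth gives 0; bid 12 gives 3 > 0. Violating.
Others bid (6, 8): truth gives 0; bid 12 gives 2 > 0. Violating.
Others bid (8, 5): truth gives 0; bid 12 gives 3 > 0. Violating.
Others bid (8, 6): truth gives 0; bid 12 gives 2 > 0. Violating.
Others bid (5, 5): truth gives 3; no alternative beats it.
Others bid (5, 6): truth gives 3; no alternative beats it.
(Checking all 16 profiles: 4 have a profitable deviation, 12 do not.)

4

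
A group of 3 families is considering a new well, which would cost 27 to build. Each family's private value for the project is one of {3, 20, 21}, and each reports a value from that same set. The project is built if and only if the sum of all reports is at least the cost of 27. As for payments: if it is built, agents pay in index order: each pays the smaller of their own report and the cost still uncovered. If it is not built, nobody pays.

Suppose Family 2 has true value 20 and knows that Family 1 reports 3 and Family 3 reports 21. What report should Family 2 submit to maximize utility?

3

Report 3: project built, pays 3, utility 20 - 3 = 17.
Report 20: project built, pays 20, utility 20 - 20 = 0.
Report 21: project built, pays 21, utility 20 - 21 = -1.
The best choice is 3 with utility 17.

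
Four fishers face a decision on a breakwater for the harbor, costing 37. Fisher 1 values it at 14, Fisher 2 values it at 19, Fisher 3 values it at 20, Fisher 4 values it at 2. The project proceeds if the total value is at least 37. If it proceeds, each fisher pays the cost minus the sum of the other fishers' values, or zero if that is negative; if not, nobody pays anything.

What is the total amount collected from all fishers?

3

Total value 55 ≥ cost 37, so it is built.
Fisher 1: others sum to 41; max(0, 37 - 41) = 0.
Fisher 2: others sum to 36; max(0, 37 - 36) = 1.
Fisher 3: others sum to 35; max(0, 37 - 35) = 2.
Fisher 4: others sum to 53; max(0, 37 - 53) = 0.
Total collected = 0 + 1 + 2 + 0 = 3.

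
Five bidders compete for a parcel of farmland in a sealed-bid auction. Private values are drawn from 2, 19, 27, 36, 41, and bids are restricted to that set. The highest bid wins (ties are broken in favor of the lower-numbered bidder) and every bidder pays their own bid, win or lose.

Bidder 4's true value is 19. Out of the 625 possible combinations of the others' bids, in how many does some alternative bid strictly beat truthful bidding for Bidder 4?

623

Others bid (2, 2, 2, 27): truth gives -19; bid 2 gives -2 > -19. Violating.
Others bid (2, 2, 2, 36): truth gives -19; bid 2 gives -2 > -19. Violating.
Others bid (2, 2, 2, 41): truth gives -19; bid 2 gives -2 > -19. Violating.
Others bid (2, 2, 19, 2): truth gives -19; bid 2 gives -2 > -19. Violating.
Others bid (2, 2, 2, 2): truth gives 0; no alternative beats it.
Others bid (2, 2, 2, 19): truth gives 0; no alternative beats it.
(Checking all 625 profiles: 623 have a profitable deviation, 2 do not.)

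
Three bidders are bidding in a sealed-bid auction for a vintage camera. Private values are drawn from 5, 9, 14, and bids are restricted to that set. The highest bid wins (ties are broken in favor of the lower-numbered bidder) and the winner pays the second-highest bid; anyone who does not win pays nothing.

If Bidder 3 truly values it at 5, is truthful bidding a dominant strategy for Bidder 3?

Yes

Check each profile of the others' bids and compare truth against every alternative bid.
Others bid (5, 5): truth gives 0, best alternative gives 0.
Others bid (5, 9): truth gives 0, best alternative gives 0.
Others bid (5, 14): truth gives 0, best alternative gives 0.
Others bid (9, 5): truth gives 0, best alternative gives 0.
Others bid (9, 9): truth gives 0, best alternative gives 0.
Others bid (9, 14): truth gives 0, best alternative gives 0.
(Remaining 3 profiles checked similarly; truth is weakly best in each.)
In every case the truthful bid is at least as good as any alternative, so it is a dominant strategy.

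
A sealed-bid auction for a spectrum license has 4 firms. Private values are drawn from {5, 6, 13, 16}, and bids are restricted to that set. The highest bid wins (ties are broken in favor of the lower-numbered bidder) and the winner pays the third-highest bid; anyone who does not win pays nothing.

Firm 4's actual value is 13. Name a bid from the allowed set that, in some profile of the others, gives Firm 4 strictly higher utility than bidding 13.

Suppose Firm 1 bids 5, Firm 2 bids 5 and Firm 3 bids 13.
Bid 13: loses, pays 0, utility 0.
Bid 16: wins, pays 5, utility 13 - 5 = 8.
So bidding 16 beats truth here (8 > 0).

16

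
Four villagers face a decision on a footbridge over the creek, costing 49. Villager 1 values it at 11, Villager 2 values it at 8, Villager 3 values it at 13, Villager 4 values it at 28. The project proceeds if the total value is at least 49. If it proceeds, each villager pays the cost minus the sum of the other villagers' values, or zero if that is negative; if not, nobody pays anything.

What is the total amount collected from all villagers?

Total value 60 ≥ cost 49, so it is built.
Villager 1: others sum to 49; max(0, 49 - 49) = 0.
Villager 2: others sum to 52; max(0, 49 - 52) = 0.
Villager 3: others sum to 47; max(0, 49 - 47) = 2.
Villager 4: others sum to 32; max(0, 49 - 32) = 17.
Total collected = 0 + 0 + 2 + 17 = 19.

19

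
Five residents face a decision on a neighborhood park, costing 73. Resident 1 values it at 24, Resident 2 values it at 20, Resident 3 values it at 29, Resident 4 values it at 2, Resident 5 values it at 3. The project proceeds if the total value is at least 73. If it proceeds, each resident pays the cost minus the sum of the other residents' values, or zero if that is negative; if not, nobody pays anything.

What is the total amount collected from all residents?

Total value 78 ≥ cost 73, so it is built.
Resident 1: others sum to 54; max(0, 73 - 54) = 19.
Resident 2: others sum to 58; max(0, 73 - 58) = 15.
Resident 3: others sum to 49; max(0, 73 - 49) = 24.
Resident 4: others sum to 76; max(0, 73 - 76) = 0.
Resident 5: others sum to 75; max(0, 73 - 75) = 0.
Total collected = 19 + 15 + 24 + 0 + 0 = 58.

58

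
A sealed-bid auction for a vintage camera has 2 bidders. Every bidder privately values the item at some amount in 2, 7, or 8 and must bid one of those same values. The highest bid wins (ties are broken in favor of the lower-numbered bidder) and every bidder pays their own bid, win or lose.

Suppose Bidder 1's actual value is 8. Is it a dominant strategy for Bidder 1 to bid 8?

Consider the case where Bidder 2 bids 2.
Truthful bid 8: wins, pays 8, utility 8 - 8 = 0.
Bid 2 instead: wins, pays 2, utility 8 - 2 = 6.
Since 6 > 0, bidding 2 is strictly better here, so truthful bidding is not dominant.

No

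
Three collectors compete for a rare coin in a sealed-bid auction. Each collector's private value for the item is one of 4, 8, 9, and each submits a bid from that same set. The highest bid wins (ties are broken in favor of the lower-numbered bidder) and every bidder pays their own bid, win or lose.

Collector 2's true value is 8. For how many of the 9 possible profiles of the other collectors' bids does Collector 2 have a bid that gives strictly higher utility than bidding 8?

7

Others bid (4, 9): truth gives -8; bid 9 gives -1 > -8. Violating.
Others bid (8, 4): truth gives -8; bid 9 gives -1 > -8. Violating.
Others bid (8, 8): truth gives -8; bid 9 gives -1 > -8. Violating.
Others bid (8, 9): truth gives -8; bid 9 gives -1 > -8. Violating.
Others bid (4, 4): truth gives 0; no alternative beats it.
Others bid (4, 8): truth gives 0; no alternative beats it.
(Checking all 9 profiles: 7 have a profitable deviation, 2 do not.)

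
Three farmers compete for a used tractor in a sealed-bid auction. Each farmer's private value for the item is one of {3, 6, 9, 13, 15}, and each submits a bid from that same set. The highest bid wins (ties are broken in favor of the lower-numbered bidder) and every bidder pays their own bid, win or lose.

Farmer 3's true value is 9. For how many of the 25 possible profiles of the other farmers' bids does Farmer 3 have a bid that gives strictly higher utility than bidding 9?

Others bid (3, 3): truth gives 0; bid 6 gives 3 > 0. Violating.
Others bid (3, 9): truth gives -9; bid 3 gives -3 > -9. Violating.
Others bid (3, 13): truth gives -9; bid 3 gives -3 > -9. Violating.
Others bid (3, 15): truth gives -9; bid 3 gives -3 > -9. Violating.
Others bid (3, 6): truth gives 0; no alternative beats it.
Others bid (6, 3): truth gives 0; no alternative beats it.
(Checking all 25 profiles: 22 have a profitable deviation, 3 do not.)

22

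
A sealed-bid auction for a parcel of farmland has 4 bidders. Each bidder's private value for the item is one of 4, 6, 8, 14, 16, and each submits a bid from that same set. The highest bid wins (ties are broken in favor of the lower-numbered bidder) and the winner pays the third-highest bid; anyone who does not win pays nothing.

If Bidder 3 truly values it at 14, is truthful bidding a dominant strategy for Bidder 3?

Consider the case where Bidder 1 bids 4, Bidder 2 bids 4 and Bidder 4 bids 16.
Truthful bid 14: loses, pays 0, utility 0.
Bid 16 instead: wins, pays 4, utility 14 - 4 = 10.
Since 10 > 0, bidding 16 is strictly better here, so truthful bidding is not dominant.

No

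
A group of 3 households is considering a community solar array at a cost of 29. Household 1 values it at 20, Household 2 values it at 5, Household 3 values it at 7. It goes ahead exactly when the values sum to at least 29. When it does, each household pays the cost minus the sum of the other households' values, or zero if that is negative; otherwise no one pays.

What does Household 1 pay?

Total value 32 ≥ cost 29, so the project is built.
The other households' values sum to 12.
Cost minus that sum is 29 - 12 = 17.

17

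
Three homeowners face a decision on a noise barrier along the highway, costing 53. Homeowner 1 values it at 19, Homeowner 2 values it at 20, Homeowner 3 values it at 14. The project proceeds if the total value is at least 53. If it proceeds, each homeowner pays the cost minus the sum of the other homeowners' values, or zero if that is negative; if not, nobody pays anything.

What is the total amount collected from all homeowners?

53

Total value 53 ≥ cost 53, so it is built.
Homeowner 1: others sum to 34; max(0, 53 - 34) = 19.
Homeowner 2: others sum to 33; max(0, 53 - 33) = 20.
Homeowner 3: others sum to 39; max(0, 53 - 39) = 14.
Total collected = 19 + 20 + 14 = 53.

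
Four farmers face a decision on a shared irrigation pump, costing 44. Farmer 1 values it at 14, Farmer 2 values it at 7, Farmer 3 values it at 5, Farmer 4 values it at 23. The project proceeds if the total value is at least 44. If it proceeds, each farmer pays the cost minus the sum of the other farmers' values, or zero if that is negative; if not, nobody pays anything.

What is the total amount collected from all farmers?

29

Total value 49 ≥ cost 44, so it is built.
Farmer 1: others sum to 35; max(0, 44 - 35) = 9.
Farmer 2: others sum to 42; max(0, 44 - 42) = 2.
Farmer 3: others sum to 44; max(0, 44 - 44) = 0.
Farmer 4: others sum to 26; max(0, 44 - 26) = 18.
Total collected = 9 + 2 + 0 + 18 = 29.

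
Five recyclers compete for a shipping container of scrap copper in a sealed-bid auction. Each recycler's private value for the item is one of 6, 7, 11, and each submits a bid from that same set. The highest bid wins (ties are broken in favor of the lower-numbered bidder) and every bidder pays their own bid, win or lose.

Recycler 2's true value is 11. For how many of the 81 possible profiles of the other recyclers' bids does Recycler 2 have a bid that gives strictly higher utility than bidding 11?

Others bid (6, 6, 6, 6): truth gives 0; bid 7 gives 4 > 0. Violating.
Others bid (6, 6, 6, 7): truth gives 0; bid 7 gives 4 > 0. Violating.
Others bid (6, 6, 7, 6): truth gives 0; bid 7 gives 4 > 0. Violating.
Others bid (6, 6, 7, 7): truth gives 0; bid 7 gives 4 > 0. Violating.
Others bid (6, 6, 6, 11): truth gives 0; no alternative beats it.
Others bid (6, 6, 7, 11): truth gives 0; no alternative beats it.
(Checking all 81 profiles: 35 have a profitable deviation, 46 do not.)

35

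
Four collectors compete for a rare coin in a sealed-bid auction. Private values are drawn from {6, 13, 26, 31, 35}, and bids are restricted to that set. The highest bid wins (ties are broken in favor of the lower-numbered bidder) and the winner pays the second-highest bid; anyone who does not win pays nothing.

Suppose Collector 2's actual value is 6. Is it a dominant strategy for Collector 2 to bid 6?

Check each profile of the others' bids and compare truth against every alternative bid.
Others bid (6, 6, 13): truth gives 0, best alternative gives -7.
Others bid (6, 13, 6): truth gives 0, best alternative gives -7.
Others bid (6, 13, 13): truth gives 0, best alternative gives -7.
Others bid (6, 6, 6): truth gives 0, best alternative gives 0.
Others bid (6, 6, 26): truth gives 0, best alternative gives 0.
Others bid (6, 6, 31): truth gives 0, best alternative gives 0.
(Remaining 119 profiles checked similarly; truth is weakly best in each.)
In every case the truthful bid is at least as good as any alternative, so it is a dominant strategy.

Yes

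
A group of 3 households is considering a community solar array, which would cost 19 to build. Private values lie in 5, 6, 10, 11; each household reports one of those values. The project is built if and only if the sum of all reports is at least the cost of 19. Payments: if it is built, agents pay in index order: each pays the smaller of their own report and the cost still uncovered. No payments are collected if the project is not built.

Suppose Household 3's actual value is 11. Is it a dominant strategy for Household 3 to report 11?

Check each profile of the others' reports and compare truth against every alternative report.
Others report (10, 10): truth gives 11, best alternative gives 11.
Others report (10, 11): truth gives 11, best alternative gives 11.
Others report (11, 10): truth gives 11, best alternative gives 11.
Others report (11, 11): truth gives 11, best alternative gives 11.
Others report (6, 11): truth gives 9, best alternative gives 9.
Others report (11, 6): truth gives 9, best alternative gives 9.
(Remaining 10 profiles checked similarly; truth is weakly best in each.)
In every case the truthful report is at least as good as any alternative, so it is a dominant strategy.

Yes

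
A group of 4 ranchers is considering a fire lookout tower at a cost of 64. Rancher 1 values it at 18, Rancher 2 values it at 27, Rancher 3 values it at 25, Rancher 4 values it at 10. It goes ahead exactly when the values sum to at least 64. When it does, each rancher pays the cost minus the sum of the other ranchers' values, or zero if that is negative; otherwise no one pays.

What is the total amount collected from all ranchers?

Total value 80 ≥ cost 64, so it is built.
Rancher 1: others sum to 62; max(0, 64 - 62) = 2.
Rancher 2: others sum to 53; max(0, 64 - 53) = 11.
Rancher 3: others sum to 55; max(0, 64 - 55) = 9.
Rancher 4: others sum to 70; max(0, 64 - 70) = 0.
Total collected = 2 + 11 + 9 + 0 = 22.

22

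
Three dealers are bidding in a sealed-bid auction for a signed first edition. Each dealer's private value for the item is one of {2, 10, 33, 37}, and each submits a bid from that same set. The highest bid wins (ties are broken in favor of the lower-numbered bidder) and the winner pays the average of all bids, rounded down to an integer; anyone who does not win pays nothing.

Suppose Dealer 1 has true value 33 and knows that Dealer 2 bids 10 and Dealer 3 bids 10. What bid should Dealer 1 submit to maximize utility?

Bid 2: loses, pays 0, utility 0.
Bid 10: wins, pays 10, utility 33 - 10 = 23.
Bid 33: wins, pays 17, utility 33 - 17 = 16.
Bid 37: wins, pays 19, utility 33 - 19 = 14.
The best choice is 10 with utility 23.

10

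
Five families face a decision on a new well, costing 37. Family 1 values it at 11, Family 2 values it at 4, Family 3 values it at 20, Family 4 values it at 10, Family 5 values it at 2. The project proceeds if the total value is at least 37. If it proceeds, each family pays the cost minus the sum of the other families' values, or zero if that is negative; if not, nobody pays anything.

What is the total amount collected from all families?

11

Total value 47 ≥ cost 37, so it is built.
Family 1: others sum to 36; max(0, 37 - 36) = 1.
Family 2: others sum to 43; max(0, 37 - 43) = 0.
Family 3: others sum to 27; max(0, 37 - 27) = 10.
Family 4: others sum to 37; max(0, 37 - 37) = 0.
Family 5: others sum to 45; max(0, 37 - 45) = 0.
Total collected = 1 + 0 + 10 + 0 + 0 = 11.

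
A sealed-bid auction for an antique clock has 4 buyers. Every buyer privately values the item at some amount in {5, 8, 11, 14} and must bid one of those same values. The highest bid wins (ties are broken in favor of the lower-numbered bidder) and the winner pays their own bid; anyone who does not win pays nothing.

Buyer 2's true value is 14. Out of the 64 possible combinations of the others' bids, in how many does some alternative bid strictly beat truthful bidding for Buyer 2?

Others bid (5, 5, 5): truth gives 0; bid 8 gives 6 > 0. Violating.
Others bid (5, 5, 8): truth gives 0; bid 8 gives 6 > 0. Violating.
Others bid (5, 5, 11): truth gives 0; bid 11 gives 3 > 0. Violating.
Others bid (5, 8, 5): truth gives 0; bid 8 gives 6 > 0. Violating.
Others bid (5, 5, 14): truth gives 0; no alternative beats it.
Others bid (5, 8, 14): truth gives 0; no alternative beats it.
(Checking all 64 profiles: 18 have a profitable deviation, 46 do not.)

18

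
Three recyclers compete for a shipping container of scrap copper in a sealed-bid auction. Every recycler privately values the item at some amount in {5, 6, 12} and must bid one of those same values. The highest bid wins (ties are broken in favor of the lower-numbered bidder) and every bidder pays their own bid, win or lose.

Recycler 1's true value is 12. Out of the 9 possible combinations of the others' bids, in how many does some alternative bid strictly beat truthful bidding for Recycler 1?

4

Others bid (5, 5): truth gives 0; bid 5 gives 7 > 0. Violating.
Others bid (5, 6): truth gives 0; bid 6 gives 6 > 0. Violating.
Others bid (6, 5): truth gives 0; bid 6 gives 6 > 0. Violating.
Others bid (6, 6): truth gives 0; bid 6 gives 6 > 0. Violating.
Others bid (5, 12): truth gives 0; no alternative beats it.
Others bid (6, 12): truth gives 0; no alternative beats it.
(Checking all 9 profiles: 4 have a profitable deviation, 5 do not.)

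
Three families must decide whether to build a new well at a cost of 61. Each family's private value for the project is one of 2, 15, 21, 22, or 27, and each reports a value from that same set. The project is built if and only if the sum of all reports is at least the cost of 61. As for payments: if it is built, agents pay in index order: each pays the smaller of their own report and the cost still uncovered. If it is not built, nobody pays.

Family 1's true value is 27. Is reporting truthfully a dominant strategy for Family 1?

No

Consider the case where Family 2 reports 15 and Family 3 reports 27.
Truthful report 27: project built, pays 27, utility 27 - 27 = 0.
Report 21 instead: project built, pays 21, utility 27 - 21 = 6.
Since 6 > 0, reporting 21 is strictly better here, so truthful reporting is not dominant.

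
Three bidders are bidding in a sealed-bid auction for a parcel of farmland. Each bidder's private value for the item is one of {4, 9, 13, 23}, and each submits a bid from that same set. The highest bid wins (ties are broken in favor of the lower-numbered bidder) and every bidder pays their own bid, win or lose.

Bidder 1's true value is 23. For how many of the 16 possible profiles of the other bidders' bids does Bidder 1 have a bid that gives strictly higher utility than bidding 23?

Others bid (4, 4): truth gives 0; bid 4 gives 19 > 0. Violating.
Others bid (4, 9): truth gives 0; bid 9 gives 14 > 0. Violating.
Others bid (4, 13): truth gives 0; bid 13 gives 10 > 0. Violating.
Others bid (9, 4): truth gives 0; bid 9 gives 14 > 0. Violating.
Others bid (4, 23): truth gives 0; no alternative beats it.
Others bid (9, 23): truth gives 0; no alternative beats it.
(Checking all 16 profiles: 9 have a profitable deviation, 7 do not.)

9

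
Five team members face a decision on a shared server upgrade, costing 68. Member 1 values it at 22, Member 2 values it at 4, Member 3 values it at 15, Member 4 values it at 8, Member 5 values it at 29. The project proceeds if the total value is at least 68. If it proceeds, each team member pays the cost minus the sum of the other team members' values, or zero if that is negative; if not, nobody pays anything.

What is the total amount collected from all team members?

36

Total value 78 ≥ cost 68, so it is built.
Member 1: others sum to 56; max(0, 68 - 56) = 12.
Member 2: others sum to 74; max(0, 68 - 74) = 0.
Member 3: others sum to 63; max(0, 68 - 63) = 5.
Member 4: others sum to 70; max(0, 68 - 70) = 0.
Member 5: others sum to 49; max(0, 68 - 49) = 19.
Total collected = 12 + 0 + 5 + 0 + 19 = 36.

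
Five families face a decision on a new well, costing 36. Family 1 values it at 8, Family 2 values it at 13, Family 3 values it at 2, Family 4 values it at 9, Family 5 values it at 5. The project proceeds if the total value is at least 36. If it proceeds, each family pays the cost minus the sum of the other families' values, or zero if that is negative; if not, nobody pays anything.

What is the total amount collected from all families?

Total value 37 ≥ cost 36, so it is built.
Family 1: others sum to 29; max(0, 36 - 29) = 7.
Family 2: others sum to 24; max(0, 36 - 24) = 12.
Family 3: others sum to 35; max(0, 36 - 35) = 1.
Family 4: others sum to 28; max(0, 36 - 28) = 8.
Family 5: others sum to 32; max(0, 36 - 32) = 4.
Total collected = 7 + 12 + 1 + 8 + 4 = 32.

32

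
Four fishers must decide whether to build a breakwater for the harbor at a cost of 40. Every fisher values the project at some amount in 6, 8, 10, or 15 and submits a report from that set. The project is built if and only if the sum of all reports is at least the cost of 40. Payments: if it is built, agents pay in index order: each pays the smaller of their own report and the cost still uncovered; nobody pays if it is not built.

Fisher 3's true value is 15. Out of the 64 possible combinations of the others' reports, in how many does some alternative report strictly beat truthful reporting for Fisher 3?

29

Others report (6, 10, 15): truth gives 0; report 10 gives 5 > 0. Violating.
Others report (6, 15, 10): truth gives 0; report 10 gives 5 > 0. Violating.
Others report (6, 15, 15): truth gives 0; report 6 gives 9 > 0. Violating.
Others report (8, 8, 15): truth gives 0; report 10 gives 5 > 0. Violating.
Others report (6, 6, 6): truth gives 0; no alternative beats it.
Others report (6, 6, 8): truth gives 0; no alternative beats it.
(Checking all 64 profiles: 29 have a profitable deviation, 35 do not.)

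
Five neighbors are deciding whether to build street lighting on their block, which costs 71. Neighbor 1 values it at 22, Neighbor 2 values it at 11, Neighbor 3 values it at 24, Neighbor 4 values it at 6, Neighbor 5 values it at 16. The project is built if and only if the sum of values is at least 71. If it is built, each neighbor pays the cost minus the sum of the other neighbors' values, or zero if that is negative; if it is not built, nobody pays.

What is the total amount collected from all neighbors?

41

Total value 79 ≥ cost 71, so it is built.
Neighbor 1: others sum to 57; max(0, 71 - 57) = 14.
Neighbor 2: others sum to 68; max(0, 71 - 68) = 3.
Neighbor 3: others sum to 55; max(0, 71 - 55) = 16.
Neighbor 4: others sum to 73; max(0, 71 - 73) = 0.
Neighbor 5: others sum to 63; max(0, 71 - 63) = 8.
Total collected = 14 + 3 + 16 + 0 + 8 = 41.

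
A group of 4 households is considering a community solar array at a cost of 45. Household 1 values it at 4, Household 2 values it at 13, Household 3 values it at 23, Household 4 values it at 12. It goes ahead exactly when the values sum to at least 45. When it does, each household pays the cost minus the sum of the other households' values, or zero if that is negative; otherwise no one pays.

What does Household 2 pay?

6

Total value 52 ≥ cost 45, so the project is built.
The other households' values sum to 39.
Cost minus that sum is 45 - 39 = 6.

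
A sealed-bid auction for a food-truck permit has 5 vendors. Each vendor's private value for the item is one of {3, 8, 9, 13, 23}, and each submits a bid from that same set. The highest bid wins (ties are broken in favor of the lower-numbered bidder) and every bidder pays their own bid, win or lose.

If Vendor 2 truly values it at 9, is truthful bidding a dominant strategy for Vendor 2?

Consider the case where Vendor 1 bids 3, Vendor 3 bids 3, Vendor 4 bids 3 and Vendor 5 bids 3.
Truthful bid 9: wins, pays 9, utility 9 - 9 = 0.
Bid 8 instead: wins, pays 8, utility 9 - 8 = 1.
Since 1 > 0, bidding 8 is strictly better here, so truthful bidding is not dominant.

No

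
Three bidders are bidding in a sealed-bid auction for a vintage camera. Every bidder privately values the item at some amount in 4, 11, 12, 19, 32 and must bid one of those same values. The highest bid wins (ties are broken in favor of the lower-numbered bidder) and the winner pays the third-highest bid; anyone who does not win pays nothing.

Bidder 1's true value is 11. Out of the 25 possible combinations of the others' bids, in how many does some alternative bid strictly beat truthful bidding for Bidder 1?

6

Others bid (4, 12): truth gives 0; bid 12 gives 7 > 0. Violating.
Others bid (4, 19): truth gives 0; bid 19 gives 7 > 0. Violating.
Others bid (4, 32): truth gives 0; bid 32 gives 7 > 0. Violating.
Others bid (12, 4): truth gives 0; bid 12 gives 7 > 0. Violating.
Others bid (4, 4): truth gives 7; no alternative beats it.
Others bid (4, 11): truth gives 7; no alternative beats it.
(Checking all 25 profiles: 6 have a profitable deviation, 19 do not.)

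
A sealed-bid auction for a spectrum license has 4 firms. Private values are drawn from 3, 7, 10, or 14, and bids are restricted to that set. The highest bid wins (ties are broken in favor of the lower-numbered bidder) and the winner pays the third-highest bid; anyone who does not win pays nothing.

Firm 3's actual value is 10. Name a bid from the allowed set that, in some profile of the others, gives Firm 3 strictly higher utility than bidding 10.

Suppose Firm 1 bids 3, Firm 2 bids 3 and Firm 4 bids 14.
Bid 10: loses, pays 0, utility 0.
Bid 14: wins, pays 3, utility 10 - 3 = 7.
So bidding 14 beats truth here (7 > 0).

14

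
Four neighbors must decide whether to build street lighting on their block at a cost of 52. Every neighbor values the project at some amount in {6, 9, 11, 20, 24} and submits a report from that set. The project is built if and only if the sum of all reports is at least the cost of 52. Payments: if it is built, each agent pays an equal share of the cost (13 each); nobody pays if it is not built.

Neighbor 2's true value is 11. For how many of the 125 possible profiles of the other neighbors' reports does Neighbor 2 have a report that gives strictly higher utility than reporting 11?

18

Others report (6, 11, 24): truth gives -2; report 6 gives 0 > -2. Violating.
Others report (6, 24, 11): truth gives -2; report 6 gives 0 > -2. Violating.
Others report (9, 9, 24): truth gives -2; report 6 gives 0 > -2. Violating.
Others report (9, 11, 24): truth gives -2; report 6 gives 0 > -2. Violating.
Others report (6, 6, 6): truth gives 0; no alternative beats it.
Others report (6, 6, 9): truth gives 0; no alternative beats it.
(Checking all 125 profiles: 18 have a profitable deviation, 107 do not.)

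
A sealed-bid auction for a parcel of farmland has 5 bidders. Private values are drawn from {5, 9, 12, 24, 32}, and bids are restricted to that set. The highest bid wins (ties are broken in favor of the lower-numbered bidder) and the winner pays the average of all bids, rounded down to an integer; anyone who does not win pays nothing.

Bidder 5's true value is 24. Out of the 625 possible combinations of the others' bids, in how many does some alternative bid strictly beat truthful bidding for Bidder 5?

190

Others bid (5, 5, 5, 5): truth gives 16; bid 9 gives 19 > 16. Violating.
Others bid (5, 5, 5, 9): truth gives 15; bid 12 gives 17 > 15. Violating.
Others bid (5, 5, 5, 24): truth gives 0; bid 32 gives 10 > 0. Violating.
Others bid (5, 5, 9, 5): truth gives 15; bid 12 gives 17 > 15. Violating.
Others bid (5, 5, 5, 12): truth gives 14; no alternative beats it.
Others bid (5, 5, 5, 32): truth gives 0; no alternative beats it.
(Checking all 625 profiles: 190 have a profitable deviation, 435 do not.)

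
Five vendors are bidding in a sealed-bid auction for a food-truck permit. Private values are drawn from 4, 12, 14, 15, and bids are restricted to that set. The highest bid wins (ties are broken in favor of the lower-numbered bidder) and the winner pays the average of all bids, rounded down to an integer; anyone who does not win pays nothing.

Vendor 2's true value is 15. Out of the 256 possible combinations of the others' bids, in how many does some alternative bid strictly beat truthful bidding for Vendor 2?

Others bid (4, 4, 4, 4): truth gives 9; bid 12 gives 10 > 9. Violating.
Others bid (4, 4, 12, 12): truth gives 6; bid 12 gives 7 > 6. Violating.
Others bid (4, 12, 4, 12): truth gives 6; bid 12 gives 7 > 6. Violating.
Others bid (4, 12, 12, 4): truth gives 6; bid 12 gives 7 > 6. Violating.
Others bid (4, 4, 4, 12): truth gives 8; no alternative beats it.
Others bid (4, 4, 4, 14): truth gives 7; no alternative beats it.
(Checking all 256 profiles: 11 have a profitable deviation, 245 do not.)

11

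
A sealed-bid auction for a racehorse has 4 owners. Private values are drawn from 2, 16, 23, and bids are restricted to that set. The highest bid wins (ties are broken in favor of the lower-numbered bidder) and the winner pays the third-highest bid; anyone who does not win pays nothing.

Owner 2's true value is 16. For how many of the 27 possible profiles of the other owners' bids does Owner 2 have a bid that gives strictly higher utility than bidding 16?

3

Others bid (2, 2, 23): truth gives 0; bid 23 gives 14 > 0. Violating.
Others bid (2, 23, 2): truth gives 0; bid 23 gives 14 > 0. Violating.
Others bid (16, 2, 2): truth gives 0; bid 23 gives 14 > 0. Violating.
Others bid (2, 2, 2): truth gives 14; no alternative beats it.
Others bid (2, 2, 16): truth gives 14; no alternative beats it.
(Checking all 27 profiles: 3 have a profitable deviation, 24 do not.)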